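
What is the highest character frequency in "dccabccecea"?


Input: dccabccecea
Character counts:
  'a': 2
  'b': 1
  'c': 5
  'd': 1
  'e': 2
Maximum frequency: 5

5


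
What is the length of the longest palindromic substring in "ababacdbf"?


Input: "ababacdbf"
Checking substrings for palindromes:
  [0:5] "ababa" (len 5) => palindrome
  [0:3] "aba" (len 3) => palindrome
  [1:4] "bab" (len 3) => palindrome
  [2:5] "aba" (len 3) => palindrome
Longest palindromic substring: "ababa" with length 5

5


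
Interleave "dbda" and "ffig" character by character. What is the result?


Interleaving "dbda" and "ffig":
  Position 0: 'd' from first, 'f' from second => "df"
  Position 1: 'b' from first, 'f' from second => "bf"
  Position 2: 'd' from first, 'i' from second => "di"
  Position 3: 'a' from first, 'g' from second => "ag"
Result: dfbfdiag

dfbfdiag


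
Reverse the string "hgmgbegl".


Input: hgmgbegl
Reading characters right to left:
  Position 7: 'l'
  Position 6: 'g'
  Position 5: 'e'
  Position 4: 'b'
  Position 3: 'g'
  Position 2: 'm'
  Position 1: 'g'
  Position 0: 'h'
Reversed: lgebgmgh

lgebgmgh


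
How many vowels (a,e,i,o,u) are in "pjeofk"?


Input: pjeofk
Checking each character:
  'p' at position 0: consonant
  'j' at position 1: consonant
  'e' at position 2: vowel (running total: 1)
  'o' at position 3: vowel (running total: 2)
  'f' at position 4: consonant
  'k' at position 5: consonant
Total vowels: 2

2


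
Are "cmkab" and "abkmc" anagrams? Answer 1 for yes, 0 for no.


Strings: "cmkab", "abkmc"
Sorted first:  abckm
Sorted second: abckm
Sorted forms match => anagrams

1


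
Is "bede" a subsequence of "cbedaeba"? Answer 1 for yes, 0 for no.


Check if "bede" is a subsequence of "cbedaeba"
Greedy scan:
  Position 0 ('c'): no match needed
  Position 1 ('b'): matches sub[0] = 'b'
  Position 2 ('e'): matches sub[1] = 'e'
  Position 3 ('d'): matches sub[2] = 'd'
  Position 4 ('a'): no match needed
  Position 5 ('e'): matches sub[3] = 'e'
  Position 6 ('b'): no match needed
  Position 7 ('a'): no match needed
All 4 characters matched => is a subsequence

1


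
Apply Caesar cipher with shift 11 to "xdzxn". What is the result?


Caesar cipher: shift "xdzxn" by 11
  'x' (pos 23) + 11 = pos 8 = 'i'
  'd' (pos 3) + 11 = pos 14 = 'o'
  'z' (pos 25) + 11 = pos 10 = 'k'
  'x' (pos 23) + 11 = pos 8 = 'i'
  'n' (pos 13) + 11 = pos 24 = 'y'
Result: iokiy

iokiy


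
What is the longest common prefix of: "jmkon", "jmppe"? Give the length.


Words: jmkon, jmppe
  Position 0: all 'j' => match
  Position 1: all 'm' => match
  Position 2: ('k', 'p') => mismatch, stop
LCP = "jm" (length 2)

2


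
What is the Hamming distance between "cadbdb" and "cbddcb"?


Comparing "cadbdb" and "cbddcb" position by position:
  Position 0: 'c' vs 'c' => same
  Position 1: 'a' vs 'b' => differ
  Position 2: 'd' vs 'd' => same
  Position 3: 'b' vs 'd' => differ
  Position 4: 'd' vs 'c' => differ
  Position 5: 'b' vs 'b' => same
Total differences (Hamming distance): 3

3


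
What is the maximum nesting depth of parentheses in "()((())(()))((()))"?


Input: "()((())(()))((()))"
Tracking depth:
  Position 0 '(': depth becomes 1
  Position 1 ')': depth becomes 0
  Position 2 '(': depth becomes 1
  Position 3 '(': depth becomes 2
  Position 4 '(': depth becomes 3
  Position 5 ')': depth becomes 2
  Position 6 ')': depth becomes 1
  Position 7 '(': depth becomes 2
  Position 8 '(': depth becomes 3
  Position 9 ')': depth becomes 2
  Position 10 ')': depth becomes 1
  Position 11 ')': depth becomes 0
  Position 12 '(': depth becomes 1
  Position 13 '(': depth becomes 2
  Position 14 '(': depth becomes 3
  Position 15 ')': depth becomes 2
  Position 16 ')': depth becomes 1
  Position 17 ')': depth becomes 0
Maximum depth reached: 3

3


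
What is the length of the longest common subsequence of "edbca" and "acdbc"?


LCS of "edbca" and "acdbc"
DP table:
           a    c    d    b    c
      0    0    0    0    0    0
  e   0    0    0    0    0    0
  d   0    0    0    1    1    1
  b   0    0    0    1    2    2
  c   0    0    1    1    2    3
  a   0    1    1    1    2    3
LCS length = dp[5][5] = 3

3


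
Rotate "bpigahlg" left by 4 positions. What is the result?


Input: "bpigahlg", rotate left by 4
First 4 characters: "bpig"
Remaining characters: "ahlg"
Concatenate remaining + first: "ahlg" + "bpig" = "ahlgbpig"

ahlgbpig


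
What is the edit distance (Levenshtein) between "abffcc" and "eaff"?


Computing edit distance: "abffcc" -> "eaff"
DP table:
           e    a    f    f
      0    1    2    3    4
  a   1    1    1    2    3
  b   2    2    2    2    3
  f   3    3    3    2    2
  f   4    4    4    3    2
  c   5    5    5    4    3
  c   6    6    6    5    4
Edit distance = dp[6][4] = 4

4


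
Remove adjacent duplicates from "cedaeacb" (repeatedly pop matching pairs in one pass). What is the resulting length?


Input: cedaeacb
Stack-based adjacent duplicate removal:
  Read 'c': push. Stack: c
  Read 'e': push. Stack: ce
  Read 'd': push. Stack: ced
  Read 'a': push. Stack: ceda
  Read 'e': push. Stack: cedae
  Read 'a': push. Stack: cedaea
  Read 'c': push. Stack: cedaeac
  Read 'b': push. Stack: cedaeacb
Final stack: "cedaeacb" (length 8)

8


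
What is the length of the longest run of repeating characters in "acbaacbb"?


Input: "acbaacbb"
Scanning for longest run:
  Position 1 ('c'): new char, reset run to 1
  Position 2 ('b'): new char, reset run to 1
  Position 3 ('a'): new char, reset run to 1
  Position 4 ('a'): continues run of 'a', length=2
  Position 5 ('c'): new char, reset run to 1
  Position 6 ('b'): new char, reset run to 1
  Position 7 ('b'): continues run of 'b', length=2
Longest run: 'a' with length 2

2


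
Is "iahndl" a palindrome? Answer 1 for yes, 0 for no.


Input: iahndl
Reversed: ldnhai
  Compare pos 0 ('i') with pos 5 ('l'): MISMATCH
  Compare pos 1 ('a') with pos 4 ('d'): MISMATCH
  Compare pos 2 ('h') with pos 3 ('n'): MISMATCH
Result: not a palindrome

0


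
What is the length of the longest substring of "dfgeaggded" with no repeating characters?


Input: "dfgeaggded"
Sliding window (track last position of each char):
  Position 0 ('d'): window [0,0] length 1 -- new best
  Position 1 ('f'): window [0,1] length 2 -- new best
  Position 2 ('g'): window [0,2] length 3 -- new best
  Position 3 ('e'): window [0,3] length 4 -- new best
  Position 4 ('a'): window [0,4] length 5 -- new best
  Position 5 ('g'): repeat (last at 2), move window start to 3
  Position 5 ('g'): window [3,5] length 3
  Position 6 ('g'): repeat (last at 5), move window start to 6
  Position 6 ('g'): window [6,6] length 1
  Position 7 ('d'): window [6,7] length 2
  Position 8 ('e'): window [6,8] length 3
  Position 9 ('d'): repeat (last at 7), move window start to 8
  Position 9 ('d'): window [8,9] length 2
Longest substring with no repeats: "dfgea" with length 5

5


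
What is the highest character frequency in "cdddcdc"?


Input: cdddcdc
Character counts:
  'c': 3
  'd': 4
Maximum frequency: 4

4


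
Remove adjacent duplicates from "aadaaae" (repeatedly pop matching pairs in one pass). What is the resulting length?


Input: aadaaae
Stack-based adjacent duplicate removal:
  Read 'a': push. Stack: a
  Read 'a': matches stack top 'a' => pop. Stack: (empty)
  Read 'd': push. Stack: d
  Read 'a': push. Stack: da
  Read 'a': matches stack top 'a' => pop. Stack: d
  Read 'a': push. Stack: da
  Read 'e': push. Stack: dae
Final stack: "dae" (length 3)

3


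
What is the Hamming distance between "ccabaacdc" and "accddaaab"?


Comparing "ccabaacdc" and "accddaaab" position by position:
  Position 0: 'c' vs 'a' => differ
  Position 1: 'c' vs 'c' => same
  Position 2: 'a' vs 'c' => differ
  Position 3: 'b' vs 'd' => differ
  Position 4: 'a' vs 'd' => differ
  Position 5: 'a' vs 'a' => same
  Position 6: 'c' vs 'a' => differ
  Position 7: 'd' vs 'a' => differ
  Position 8: 'c' vs 'b' => differ
Total differences (Hamming distance): 7

7


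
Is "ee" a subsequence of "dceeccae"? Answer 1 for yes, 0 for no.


Check if "ee" is a subsequence of "dceeccae"
Greedy scan:
  Position 0 ('d'): no match needed
  Position 1 ('c'): no match needed
  Position 2 ('e'): matches sub[0] = 'e'
  Position 3 ('e'): matches sub[1] = 'e'
  Position 4 ('c'): no match needed
  Position 5 ('c'): no match needed
  Position 6 ('a'): no match needed
  Position 7 ('e'): no match needed
All 2 characters matched => is a subsequence

1


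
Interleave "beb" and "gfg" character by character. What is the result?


Interleaving "beb" and "gfg":
  Position 0: 'b' from first, 'g' from second => "bg"
  Position 1: 'e' from first, 'f' from second => "ef"
  Position 2: 'b' from first, 'g' from second => "bg"
Result: bgefbg

bgefbg


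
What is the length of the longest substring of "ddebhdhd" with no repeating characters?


Input: "ddebhdhd"
Sliding window (track last position of each char):
  Position 0 ('d'): window [0,0] length 1 -- new best
  Position 1 ('d'): repeat (last at 0), move window start to 1
  Position 1 ('d'): window [1,1] length 1
  Position 2 ('e'): window [1,2] length 2 -- new best
  Position 3 ('b'): window [1,3] length 3 -- new best
  Position 4 ('h'): window [1,4] length 4 -- new best
  Position 5 ('d'): repeat (last at 1), move window start to 2
  Position 5 ('d'): window [2,5] length 4
  Position 6 ('h'): repeat (last at 4), move window start to 5
  Position 6 ('h'): window [5,6] length 2
  Position 7 ('d'): repeat (last at 5), move window start to 6
  Position 7 ('d'): window [6,7] length 2
Longest substring with no repeats: "debh" with length 4

4


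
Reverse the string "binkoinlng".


Input: binkoinlng
Reading characters right to left:
  Position 9: 'g'
  Position 8: 'n'
  Position 7: 'l'
  Position 6: 'n'
  Position 5: 'i'
  Position 4: 'o'
  Position 3: 'k'
  Position 2: 'n'
  Position 1: 'i'
  Position 0: 'b'
Reversed: gnlnioknib

gnlnioknib


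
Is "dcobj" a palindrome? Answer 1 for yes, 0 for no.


Input: dcobj
Reversed: jbocd
  Compare pos 0 ('d') with pos 4 ('j'): MISMATCH
  Compare pos 1 ('c') with pos 3 ('b'): MISMATCH
Result: not a palindrome

0


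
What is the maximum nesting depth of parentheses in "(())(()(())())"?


Input: "(())(()(())())"
Tracking depth:
  Position 0 '(': depth becomes 1
  Position 1 '(': depth becomes 2
  Position 2 ')': depth becomes 1
  Position 3 ')': depth becomes 0
  Position 4 '(': depth becomes 1
  Position 5 '(': depth becomes 2
  Position 6 ')': depth becomes 1
  Position 7 '(': depth becomes 2
  Position 8 '(': depth becomes 3
  Position 9 ')': depth becomes 2
  Position 10 ')': depth becomes 1
  Position 11 '(': depth becomes 2
  Position 12 ')': depth becomes 1
  Position 13 ')': depth becomes 0
Maximum depth reached: 3

3


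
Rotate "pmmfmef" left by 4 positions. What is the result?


Input: "pmmfmef", rotate left by 4
First 4 characters: "pmmf"
Remaining characters: "mef"
Concatenate remaining + first: "mef" + "pmmf" = "mefpmmf"

mefpmmf


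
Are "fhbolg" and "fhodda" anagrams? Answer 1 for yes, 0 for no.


Strings: "fhbolg", "fhodda"
Sorted first:  bfghlo
Sorted second: addfho
Differ at position 0: 'b' vs 'a' => not anagrams

0


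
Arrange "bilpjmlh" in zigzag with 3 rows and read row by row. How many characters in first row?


Zigzag "bilpjmlh" into 3 rows:
Placing characters:
  'b' => row 0
  'i' => row 1
  'l' => row 2
  'p' => row 1
  'j' => row 0
  'm' => row 1
  'l' => row 2
  'h' => row 1
Rows:
  Row 0: "bj"
  Row 1: "ipmh"
  Row 2: "ll"
First row length: 2

2


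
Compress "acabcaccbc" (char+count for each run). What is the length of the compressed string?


Input: acabcaccbc
Runs:
  'a' x 1 => "a1"
  'c' x 1 => "c1"
  'a' x 1 => "a1"
  'b' x 1 => "b1"
  'c' x 1 => "c1"
  'a' x 1 => "a1"
  'c' x 2 => "c2"
  'b' x 1 => "b1"
  'c' x 1 => "c1"
Compressed: "a1c1a1b1c1a1c2b1c1"
Compressed length: 18

18


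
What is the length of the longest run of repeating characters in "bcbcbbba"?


Input: "bcbcbbba"
Scanning for longest run:
  Position 1 ('c'): new char, reset run to 1
  Position 2 ('b'): new char, reset run to 1
  Position 3 ('c'): new char, reset run to 1
  Position 4 ('b'): new char, reset run to 1
  Position 5 ('b'): continues run of 'b', length=2
  Position 6 ('b'): continues run of 'b', length=3
  Position 7 ('a'): new char, reset run to 1
Longest run: 'b' with length 3

3


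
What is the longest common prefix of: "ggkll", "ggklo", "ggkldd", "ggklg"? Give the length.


Words: ggkll, ggklo, ggkldd, ggklg
  Position 0: all 'g' => match
  Position 1: all 'g' => match
  Position 2: all 'k' => match
  Position 3: all 'l' => match
  Position 4: ('l', 'o', 'd', 'g') => mismatch, stop
LCP = "ggkl" (length 4)

4


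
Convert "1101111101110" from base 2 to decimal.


Input: "1101111101110" in base 2
Positional expansion:
  Digit '1' (value 1) x 2^12 = 4096
  Digit '1' (value 1) x 2^11 = 2048
  Digit '0' (value 0) x 2^10 = 0
  Digit '1' (value 1) x 2^9 = 512
  Digit '1' (value 1) x 2^8 = 256
  Digit '1' (value 1) x 2^7 = 128
  Digit '1' (value 1) x 2^6 = 64
  Digit '1' (value 1) x 2^5 = 32
  Digit '0' (value 0) x 2^4 = 0
  Digit '1' (value 1) x 2^3 = 8
  Digit '1' (value 1) x 2^2 = 4
  Digit '1' (value 1) x 2^1 = 2
  Digit '0' (value 0) x 2^0 = 0
Sum = 7150

7150


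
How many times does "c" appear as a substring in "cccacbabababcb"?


Searching for "c" in "cccacbabababcb"
Scanning each position:
  Position 0: "c" => MATCH
  Position 1: "c" => MATCH
  Position 2: "c" => MATCH
  Position 3: "a" => no
  Position 4: "c" => MATCH
  Position 5: "b" => no
  Position 6: "a" => no
  Position 7: "b" => no
  Position 8: "a" => no
  Position 9: "b" => no
  Position 10: "a" => no
  Position 11: "b" => no
  Position 12: "c" => MATCH
  Position 13: "b" => no
Total occurrences: 5

5


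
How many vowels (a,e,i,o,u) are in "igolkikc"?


Input: igolkikc
Checking each character:
  'i' at position 0: vowel (running total: 1)
  'g' at position 1: consonant
  'o' at position 2: vowel (running total: 2)
  'l' at position 3: consonant
  'k' at position 4: consonant
  'i' at position 5: vowel (running total: 3)
  'k' at position 6: consonant
  'c' at position 7: consonant
Total vowels: 3

3


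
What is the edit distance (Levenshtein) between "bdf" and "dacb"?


Computing edit distance: "bdf" -> "dacb"
DP table:
           d    a    c    b
      0    1    2    3    4
  b   1    1    2    3    3
  d   2    1    2    3    4
  f   3    2    2    3    4
Edit distance = dp[3][4] = 4

4


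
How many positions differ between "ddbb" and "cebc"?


Comparing "ddbb" and "cebc" position by position:
  Position 0: 'd' vs 'c' => DIFFER
  Position 1: 'd' vs 'e' => DIFFER
  Position 2: 'b' vs 'b' => same
  Position 3: 'b' vs 'c' => DIFFER
Positions that differ: 3

3


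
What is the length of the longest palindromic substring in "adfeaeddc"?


Input: "adfeaeddc"
Checking substrings for palindromes:
  [3:6] "eae" (len 3) => palindrome
  [6:8] "dd" (len 2) => palindrome
Longest palindromic substring: "eae" with length 3

3


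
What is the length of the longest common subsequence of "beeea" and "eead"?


LCS of "beeea" and "eead"
DP table:
           e    e    a    d
      0    0    0    0    0
  b   0    0    0    0    0
  e   0    1    1    1    1
  e   0    1    2    2    2
  e   0    1    2    2    2
  a   0    1    2    3    3
LCS length = dp[5][4] = 3

3


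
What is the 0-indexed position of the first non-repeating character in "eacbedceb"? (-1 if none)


Input: eacbedceb
Character frequencies:
  'a': 1
  'b': 2
  'c': 2
  'd': 1
  'e': 3
Scanning left to right for freq == 1:
  Position 0 ('e'): freq=3, skip
  Position 1 ('a'): unique! => answer = 1

1


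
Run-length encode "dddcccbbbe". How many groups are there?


Input: dddcccbbbe
Scanning for consecutive runs:
  Group 1: 'd' x 3 (positions 0-2)
  Group 2: 'c' x 3 (positions 3-5)
  Group 3: 'b' x 3 (positions 6-8)
  Group 4: 'e' x 1 (positions 9-9)
Total groups: 4

4


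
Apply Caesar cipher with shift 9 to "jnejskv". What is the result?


Caesar cipher: shift "jnejskv" by 9
  'j' (pos 9) + 9 = pos 18 = 's'
  'n' (pos 13) + 9 = pos 22 = 'w'
  'e' (pos 4) + 9 = pos 13 = 'n'
  'j' (pos 9) + 9 = pos 18 = 's'
  's' (pos 18) + 9 = pos 1 = 'b'
  'k' (pos 10) + 9 = pos 19 = 't'
  'v' (pos 21) + 9 = pos 4 = 'e'
Result: swnsbte

swnsbte


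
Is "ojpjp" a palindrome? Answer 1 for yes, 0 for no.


Input: ojpjp
Reversed: pjpjo
  Compare pos 0 ('o') with pos 4 ('p'): MISMATCH
  Compare pos 1 ('j') with pos 3 ('j'): match
Result: not a palindrome

0


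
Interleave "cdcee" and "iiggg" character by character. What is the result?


Interleaving "cdcee" and "iiggg":
  Position 0: 'c' from first, 'i' from second => "ci"
  Position 1: 'd' from first, 'i' from second => "di"
  Position 2: 'c' from first, 'g' from second => "cg"
  Position 3: 'e' from first, 'g' from second => "eg"
  Position 4: 'e' from first, 'g' from second => "eg"
Result: cidicgegeg

cidicgegeg


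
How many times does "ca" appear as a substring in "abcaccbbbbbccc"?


Searching for "ca" in "abcaccbbbbbccc"
Scanning each position:
  Position 0: "ab" => no
  Position 1: "bc" => no
  Position 2: "ca" => MATCH
  Position 3: "ac" => no
  Position 4: "cc" => no
  Position 5: "cb" => no
  Position 6: "bb" => no
  Position 7: "bb" => no
  Position 8: "bb" => no
  Position 9: "bb" => no
  Position 10: "bc" => no
  Position 11: "cc" => no
  Position 12: "cc" => no
Total occurrences: 1

1


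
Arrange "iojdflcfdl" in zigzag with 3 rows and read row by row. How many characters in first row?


Zigzag "iojdflcfdl" into 3 rows:
Placing characters:
  'i' => row 0
  'o' => row 1
  'j' => row 2
  'd' => row 1
  'f' => row 0
  'l' => row 1
  'c' => row 2
  'f' => row 1
  'd' => row 0
  'l' => row 1
Rows:
  Row 0: "ifd"
  Row 1: "odlfl"
  Row 2: "jc"
First row length: 3

3


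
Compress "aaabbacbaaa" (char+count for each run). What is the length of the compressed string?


Input: aaabbacbaaa
Runs:
  'a' x 3 => "a3"
  'b' x 2 => "b2"
  'a' x 1 => "a1"
  'c' x 1 => "c1"
  'b' x 1 => "b1"
  'a' x 3 => "a3"
Compressed: "a3b2a1c1b1a3"
Compressed length: 12

12


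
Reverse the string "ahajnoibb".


Input: ahajnoibb
Reading characters right to left:
  Position 8: 'b'
  Position 7: 'b'
  Position 6: 'i'
  Position 5: 'o'
  Position 4: 'n'
  Position 3: 'j'
  Position 2: 'a'
  Position 1: 'h'
  Position 0: 'a'
Reversed: bbionjaha

bbionjaha


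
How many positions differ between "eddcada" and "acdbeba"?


Comparing "eddcada" and "acdbeba" position by position:
  Position 0: 'e' vs 'a' => DIFFER
  Position 1: 'd' vs 'c' => DIFFER
  Position 2: 'd' vs 'd' => same
  Position 3: 'c' vs 'b' => DIFFER
  Position 4: 'a' vs 'e' => DIFFER
  Position 5: 'd' vs 'b' => DIFFER
  Position 6: 'a' vs 'a' => same
Positions that differ: 5

5


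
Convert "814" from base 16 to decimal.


Input: "814" in base 16
Positional expansion:
  Digit '8' (value 8) x 16^2 = 2048
  Digit '1' (value 1) x 16^1 = 16
  Digit '4' (value 4) x 16^0 = 4
Sum = 2068

2068


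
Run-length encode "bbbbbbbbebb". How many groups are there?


Input: bbbbbbbbebb
Scanning for consecutive runs:
  Group 1: 'b' x 8 (positions 0-7)
  Group 2: 'e' x 1 (positions 8-8)
  Group 3: 'b' x 2 (positions 9-10)
Total groups: 3

3


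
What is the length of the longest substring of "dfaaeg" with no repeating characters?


Input: "dfaaeg"
Sliding window (track last position of each char):
  Position 0 ('d'): window [0,0] length 1 -- new best
  Position 1 ('f'): window [0,1] length 2 -- new best
  Position 2 ('a'): window [0,2] length 3 -- new best
  Position 3 ('a'): repeat (last at 2), move window start to 3
  Position 3 ('a'): window [3,3] length 1
  Position 4 ('e'): window [3,4] length 2
  Position 5 ('g'): window [3,5] length 3
Longest substring with no repeats: "dfa" with length 3

3


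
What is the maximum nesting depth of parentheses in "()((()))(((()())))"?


Input: "()((()))(((()())))"
Tracking depth:
  Position 0 '(': depth becomes 1
  Position 1 ')': depth becomes 0
  Position 2 '(': depth becomes 1
  Position 3 '(': depth becomes 2
  Position 4 '(': depth becomes 3
  Position 5 ')': depth becomes 2
  Position 6 ')': depth becomes 1
  Position 7 ')': depth becomes 0
  Position 8 '(': depth becomes 1
  Position 9 '(': depth becomes 2
  Position 10 '(': depth becomes 3
  Position 11 '(': depth becomes 4
  Position 12 ')': depth becomes 3
  Position 13 '(': depth becomes 4
  Position 14 ')': depth becomes 3
  Position 15 ')': depth becomes 2
  Position 16 ')': depth becomes 1
  Position 17 ')': depth becomes 0
Maximum depth reached: 4

4


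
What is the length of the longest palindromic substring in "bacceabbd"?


Input: "bacceabbd"
Checking substrings for palindromes:
  [2:4] "cc" (len 2) => palindrome
  [6:8] "bb" (len 2) => palindrome
Longest palindromic substring: "cc" with length 2

2


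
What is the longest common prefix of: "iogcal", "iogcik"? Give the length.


Words: iogcal, iogcik
  Position 0: all 'i' => match
  Position 1: all 'o' => match
  Position 2: all 'g' => match
  Position 3: all 'c' => match
  Position 4: ('a', 'i') => mismatch, stop
LCP = "iogc" (length 4)

4


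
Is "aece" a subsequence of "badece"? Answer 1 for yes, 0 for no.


Check if "aece" is a subsequence of "badece"
Greedy scan:
  Position 0 ('b'): no match needed
  Position 1 ('a'): matches sub[0] = 'a'
  Position 2 ('d'): no match needed
  Position 3 ('e'): matches sub[1] = 'e'
  Position 4 ('c'): matches sub[2] = 'c'
  Position 5 ('e'): matches sub[3] = 'e'
All 4 characters matched => is a subsequence

1


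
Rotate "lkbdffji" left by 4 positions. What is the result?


Input: "lkbdffji", rotate left by 4
First 4 characters: "lkbd"
Remaining characters: "ffji"
Concatenate remaining + first: "ffji" + "lkbd" = "ffjilkbd"

ffjilkbd


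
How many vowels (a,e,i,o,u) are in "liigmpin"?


Input: liigmpin
Checking each character:
  'l' at position 0: consonant
  'i' at position 1: vowel (running total: 1)
  'i' at position 2: vowel (running total: 2)
  'g' at position 3: consonant
  'm' at position 4: consonant
  'p' at position 5: consonant
  'i' at position 6: vowel (running total: 3)
  'n' at position 7: consonant
Total vowels: 3

3


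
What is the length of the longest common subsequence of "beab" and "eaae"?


LCS of "beab" and "eaae"
DP table:
           e    a    a    e
      0    0    0    0    0
  b   0    0    0    0    0
  e   0    1    1    1    1
  a   0    1    2    2    2
  b   0    1    2    2    2
LCS length = dp[4][4] = 2

2


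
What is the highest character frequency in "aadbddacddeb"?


Input: aadbddacddeb
Character counts:
  'a': 3
  'b': 2
  'c': 1
  'd': 5
  'e': 1
Maximum frequency: 5

5


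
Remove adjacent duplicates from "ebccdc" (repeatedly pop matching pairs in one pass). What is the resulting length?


Input: ebccdc
Stack-based adjacent duplicate removal:
  Read 'e': push. Stack: e
  Read 'b': push. Stack: eb
  Read 'c': push. Stack: ebc
  Read 'c': matches stack top 'c' => pop. Stack: eb
  Read 'd': push. Stack: ebd
  Read 'c': push. Stack: ebdc
Final stack: "ebdc" (length 4)

4


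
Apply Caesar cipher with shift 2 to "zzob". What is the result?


Caesar cipher: shift "zzob" by 2
  'z' (pos 25) + 2 = pos 1 = 'b'
  'z' (pos 25) + 2 = pos 1 = 'b'
  'o' (pos 14) + 2 = pos 16 = 'q'
  'b' (pos 1) + 2 = pos 3 = 'd'
Result: bbqd

bbqd


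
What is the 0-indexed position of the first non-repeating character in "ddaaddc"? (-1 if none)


Input: ddaaddc
Character frequencies:
  'a': 2
  'c': 1
  'd': 4
Scanning left to right for freq == 1:
  Position 0 ('d'): freq=4, skip
  Position 1 ('d'): freq=4, skip
  Position 2 ('a'): freq=2, skip
  Position 3 ('a'): freq=2, skip
  Position 4 ('d'): freq=4, skip
  Position 5 ('d'): freq=4, skip
  Position 6 ('c'): unique! => answer = 6

6


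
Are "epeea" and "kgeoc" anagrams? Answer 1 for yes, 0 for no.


Strings: "epeea", "kgeoc"
Sorted first:  aeeep
Sorted second: cegko
Differ at position 0: 'a' vs 'c' => not anagrams

0


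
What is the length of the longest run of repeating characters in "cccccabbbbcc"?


Input: "cccccabbbbcc"
Scanning for longest run:
  Position 1 ('c'): continues run of 'c', length=2
  Position 2 ('c'): continues run of 'c', length=3
  Position 3 ('c'): continues run of 'c', length=4
  Position 4 ('c'): continues run of 'c', length=5
  Position 5 ('a'): new char, reset run to 1
  Position 6 ('b'): new char, reset run to 1
  Position 7 ('b'): continues run of 'b', length=2
  Position 8 ('b'): continues run of 'b', length=3
  Position 9 ('b'): continues run of 'b', length=4
  Position 10 ('c'): new char, reset run to 1
  Position 11 ('c'): continues run of 'c', length=2
Longest run: 'c' with length 5

5


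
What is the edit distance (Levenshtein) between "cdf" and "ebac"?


Computing edit distance: "cdf" -> "ebac"
DP table:
           e    b    a    c
      0    1    2    3    4
  c   1    1    2    3    3
  d   2    2    2    3    4
  f   3    3    3    3    4
Edit distance = dp[3][4] = 4

4


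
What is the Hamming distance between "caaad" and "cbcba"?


Comparing "caaad" and "cbcba" position by position:
  Position 0: 'c' vs 'c' => same
  Position 1: 'a' vs 'b' => differ
  Position 2: 'a' vs 'c' => differ
  Position 3: 'a' vs 'b' => differ
  Position 4: 'd' vs 'a' => differ
Total differences (Hamming distance): 4

4


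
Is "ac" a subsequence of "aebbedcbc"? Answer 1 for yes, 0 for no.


Check if "ac" is a subsequence of "aebbedcbc"
Greedy scan:
  Position 0 ('a'): matches sub[0] = 'a'
  Position 1 ('e'): no match needed
  Position 2 ('b'): no match needed
  Position 3 ('b'): no match needed
  Position 4 ('e'): no match needed
  Position 5 ('d'): no match needed
  Position 6 ('c'): matches sub[1] = 'c'
  Position 7 ('b'): no match needed
  Position 8 ('c'): no match needed
All 2 characters matched => is a subsequence

1


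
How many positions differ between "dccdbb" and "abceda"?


Comparing "dccdbb" and "abceda" position by position:
  Position 0: 'd' vs 'a' => DIFFER
  Position 1: 'c' vs 'b' => DIFFER
  Position 2: 'c' vs 'c' => same
  Position 3: 'd' vs 'e' => DIFFER
  Position 4: 'b' vs 'd' => DIFFER
  Position 5: 'b' vs 'a' => DIFFER
Positions that differ: 5

5


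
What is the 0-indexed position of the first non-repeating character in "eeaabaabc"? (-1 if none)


Input: eeaabaabc
Character frequencies:
  'a': 4
  'b': 2
  'c': 1
  'e': 2
Scanning left to right for freq == 1:
  Position 0 ('e'): freq=2, skip
  Position 1 ('e'): freq=2, skip
  Position 2 ('a'): freq=4, skip
  Position 3 ('a'): freq=4, skip
  Position 4 ('b'): freq=2, skip
  Position 5 ('a'): freq=4, skip
  Position 6 ('a'): freq=4, skip
  Position 7 ('b'): freq=2, skip
  Position 8 ('c'): unique! => answer = 8

8


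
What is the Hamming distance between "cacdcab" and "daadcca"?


Comparing "cacdcab" and "daadcca" position by position:
  Position 0: 'c' vs 'd' => differ
  Position 1: 'a' vs 'a' => same
  Position 2: 'c' vs 'a' => differ
  Position 3: 'd' vs 'd' => same
  Position 4: 'c' vs 'c' => same
  Position 5: 'a' vs 'c' => differ
  Position 6: 'b' vs 'a' => differ
Total differences (Hamming distance): 4

4


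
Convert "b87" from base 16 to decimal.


Input: "b87" in base 16
Positional expansion:
  Digit 'b' (value 11) x 16^2 = 2816
  Digit '8' (value 8) x 16^1 = 128
  Digit '7' (value 7) x 16^0 = 7
Sum = 2951

2951


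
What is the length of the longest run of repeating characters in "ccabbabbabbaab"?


Input: "ccabbabbabbaab"
Scanning for longest run:
  Position 1 ('c'): continues run of 'c', length=2
  Position 2 ('a'): new char, reset run to 1
  Position 3 ('b'): new char, reset run to 1
  Position 4 ('b'): continues run of 'b', length=2
  Position 5 ('a'): new char, reset run to 1
  Position 6 ('b'): new char, reset run to 1
  Position 7 ('b'): continues run of 'b', length=2
  Position 8 ('a'): new char, reset run to 1
  Position 9 ('b'): new char, reset run to 1
  Position 10 ('b'): continues run of 'b', length=2
  Position 11 ('a'): new char, reset run to 1
  Position 12 ('a'): continues run of 'a', length=2
  Position 13 ('b'): new char, reset run to 1
Longest run: 'c' with length 2

2


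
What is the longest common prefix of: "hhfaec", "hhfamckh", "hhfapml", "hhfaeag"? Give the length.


Words: hhfaec, hhfamckh, hhfapml, hhfaeag
  Position 0: all 'h' => match
  Position 1: all 'h' => match
  Position 2: all 'f' => match
  Position 3: all 'a' => match
  Position 4: ('e', 'm', 'p', 'e') => mismatch, stop
LCP = "hhfa" (length 4)

4


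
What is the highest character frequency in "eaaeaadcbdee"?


Input: eaaeaadcbdee
Character counts:
  'a': 4
  'b': 1
  'c': 1
  'd': 2
  'e': 4
Maximum frequency: 4

4


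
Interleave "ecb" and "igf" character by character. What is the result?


Interleaving "ecb" and "igf":
  Position 0: 'e' from first, 'i' from second => "ei"
  Position 1: 'c' from first, 'g' from second => "cg"
  Position 2: 'b' from first, 'f' from second => "bf"
Result: eicgbf

eicgbf


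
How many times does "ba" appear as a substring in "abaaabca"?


Searching for "ba" in "abaaabca"
Scanning each position:
  Position 0: "ab" => no
  Position 1: "ba" => MATCH
  Position 2: "aa" => no
  Position 3: "aa" => no
  Position 4: "ab" => no
  Position 5: "bc" => no
  Position 6: "ca" => no
Total occurrences: 1

1


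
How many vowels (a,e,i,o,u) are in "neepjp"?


Input: neepjp
Checking each character:
  'n' at position 0: consonant
  'e' at position 1: vowel (running total: 1)
  'e' at position 2: vowel (running total: 2)
  'p' at position 3: consonant
  'j' at position 4: consonant
  'p' at position 5: consonant
Total vowels: 2

2


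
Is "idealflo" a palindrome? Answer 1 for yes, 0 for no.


Input: idealflo
Reversed: olflaedi
  Compare pos 0 ('i') with pos 7 ('o'): MISMATCH
  Compare pos 1 ('d') with pos 6 ('l'): MISMATCH
  Compare pos 2 ('e') with pos 5 ('f'): MISMATCH
  Compare pos 3 ('a') with pos 4 ('l'): MISMATCH
Result: not a palindrome

0


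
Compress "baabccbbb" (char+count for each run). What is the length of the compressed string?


Input: baabccbbb
Runs:
  'b' x 1 => "b1"
  'a' x 2 => "a2"
  'b' x 1 => "b1"
  'c' x 2 => "c2"
  'b' x 3 => "b3"
Compressed: "b1a2b1c2b3"
Compressed length: 10

10


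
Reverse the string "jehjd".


Input: jehjd
Reading characters right to left:
  Position 4: 'd'
  Position 3: 'j'
  Position 2: 'h'
  Position 1: 'e'
  Position 0: 'j'
Reversed: djhej

djhej


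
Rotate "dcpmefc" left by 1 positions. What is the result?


Input: "dcpmefc", rotate left by 1
First 1 characters: "d"
Remaining characters: "cpmefc"
Concatenate remaining + first: "cpmefc" + "d" = "cpmefcd"

cpmefcd


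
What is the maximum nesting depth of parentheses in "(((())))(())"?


Input: "(((())))(())"
Tracking depth:
  Position 0 '(': depth becomes 1
  Position 1 '(': depth becomes 2
  Position 2 '(': depth becomes 3
  Position 3 '(': depth becomes 4
  Position 4 ')': depth becomes 3
  Position 5 ')': depth becomes 2
  Position 6 ')': depth becomes 1
  Position 7 ')': depth becomes 0
  Position 8 '(': depth becomes 1
  Position 9 '(': depth becomes 2
  Position 10 ')': depth becomes 1
  Position 11 ')': depth becomes 0
Maximum depth reached: 4

4


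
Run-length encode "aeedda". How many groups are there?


Input: aeedda
Scanning for consecutive runs:
  Group 1: 'a' x 1 (positions 0-0)
  Group 2: 'e' x 2 (positions 1-2)
  Group 3: 'd' x 2 (positions 3-4)
  Group 4: 'a' x 1 (positions 5-5)
Total groups: 4

4


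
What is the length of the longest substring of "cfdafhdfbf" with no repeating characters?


Input: "cfdafhdfbf"
Sliding window (track last position of each char):
  Position 0 ('c'): window [0,0] length 1 -- new best
  Position 1 ('f'): window [0,1] length 2 -- new best
  Position 2 ('d'): window [0,2] length 3 -- new best
  Position 3 ('a'): window [0,3] length 4 -- new best
  Position 4 ('f'): repeat (last at 1), move window start to 2
  Position 4 ('f'): window [2,4] length 3
  Position 5 ('h'): window [2,5] length 4
  Position 6 ('d'): repeat (last at 2), move window start to 3
  Position 6 ('d'): window [3,6] length 4
  Position 7 ('f'): repeat (last at 4), move window start to 5
  Position 7 ('f'): window [5,7] length 3
  Position 8 ('b'): window [5,8] length 4
  Position 9 ('f'): repeat (last at 7), move window start to 8
  Position 9 ('f'): window [8,9] length 2
Longest substring with no repeats: "cfda" with length 4

4


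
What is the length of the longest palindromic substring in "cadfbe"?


Input: "cadfbe"
Checking substrings for palindromes:
  No multi-char palindromic substrings found
Longest palindromic substring: "c" with length 1

1


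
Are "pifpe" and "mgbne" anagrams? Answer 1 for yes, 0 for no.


Strings: "pifpe", "mgbne"
Sorted first:  efipp
Sorted second: begmn
Differ at position 0: 'e' vs 'b' => not anagrams

0


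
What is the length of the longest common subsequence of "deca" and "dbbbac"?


LCS of "deca" and "dbbbac"
DP table:
           d    b    b    b    a    c
      0    0    0    0    0    0    0
  d   0    1    1    1    1    1    1
  e   0    1    1    1    1    1    1
  c   0    1    1    1    1    1    2
  a   0    1    1    1    1    2    2
LCS length = dp[4][6] = 2

2


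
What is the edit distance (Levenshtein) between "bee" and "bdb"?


Computing edit distance: "bee" -> "bdb"
DP table:
           b    d    b
      0    1    2    3
  b   1    0    1    2
  e   2    1    1    2
  e   3    2    2    2
Edit distance = dp[3][3] = 2

2


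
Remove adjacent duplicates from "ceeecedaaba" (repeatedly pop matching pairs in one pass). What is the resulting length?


Input: ceeecedaaba
Stack-based adjacent duplicate removal:
  Read 'c': push. Stack: c
  Read 'e': push. Stack: ce
  Read 'e': matches stack top 'e' => pop. Stack: c
  Read 'e': push. Stack: ce
  Read 'c': push. Stack: cec
  Read 'e': push. Stack: cece
  Read 'd': push. Stack: ceced
  Read 'a': push. Stack: ceceda
  Read 'a': matches stack top 'a' => pop. Stack: ceced
  Read 'b': push. Stack: cecedb
  Read 'a': push. Stack: cecedba
Final stack: "cecedba" (length 7)

7


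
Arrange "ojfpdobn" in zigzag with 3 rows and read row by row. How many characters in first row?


Zigzag "ojfpdobn" into 3 rows:
Placing characters:
  'o' => row 0
  'j' => row 1
  'f' => row 2
  'p' => row 1
  'd' => row 0
  'o' => row 1
  'b' => row 2
  'n' => row 1
Rows:
  Row 0: "od"
  Row 1: "jpon"
  Row 2: "fb"
First row length: 2

2


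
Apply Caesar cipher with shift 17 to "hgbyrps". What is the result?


Caesar cipher: shift "hgbyrps" by 17
  'h' (pos 7) + 17 = pos 24 = 'y'
  'g' (pos 6) + 17 = pos 23 = 'x'
  'b' (pos 1) + 17 = pos 18 = 's'
  'y' (pos 24) + 17 = pos 15 = 'p'
  'r' (pos 17) + 17 = pos 8 = 'i'
  'p' (pos 15) + 17 = pos 6 = 'g'
  's' (pos 18) + 17 = pos 9 = 'j'
Result: yxspigj

yxspigj


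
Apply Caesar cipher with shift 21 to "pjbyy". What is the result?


Caesar cipher: shift "pjbyy" by 21
  'p' (pos 15) + 21 = pos 10 = 'k'
  'j' (pos 9) + 21 = pos 4 = 'e'
  'b' (pos 1) + 21 = pos 22 = 'w'
  'y' (pos 24) + 21 = pos 19 = 't'
  'y' (pos 24) + 21 = pos 19 = 't'
Result: kewtt

kewtt


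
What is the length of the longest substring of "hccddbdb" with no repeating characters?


Input: "hccddbdb"
Sliding window (track last position of each char):
  Position 0 ('h'): window [0,0] length 1 -- new best
  Position 1 ('c'): window [0,1] length 2 -- new best
  Position 2 ('c'): repeat (last at 1), move window start to 2
  Position 2 ('c'): window [2,2] length 1
  Position 3 ('d'): window [2,3] length 2
  Position 4 ('d'): repeat (last at 3), move window start to 4
  Position 4 ('d'): window [4,4] length 1
  Position 5 ('b'): window [4,5] length 2
  Position 6 ('d'): repeat (last at 4), move window start to 5
  Position 6 ('d'): window [5,6] length 2
  Position 7 ('b'): repeat (last at 5), move window start to 6
  Position 7 ('b'): window [6,7] length 2
Longest substring with no repeats: "hc" with length 2

2


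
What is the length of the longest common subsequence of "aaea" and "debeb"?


LCS of "aaea" and "debeb"
DP table:
           d    e    b    e    b
      0    0    0    0    0    0
  a   0    0    0    0    0    0
  a   0    0    0    0    0    0
  e   0    0    1    1    1    1
  a   0    0    1    1    1    1
LCS length = dp[4][5] = 1

1


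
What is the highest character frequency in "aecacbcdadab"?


Input: aecacbcdadab
Character counts:
  'a': 4
  'b': 2
  'c': 3
  'd': 2
  'e': 1
Maximum frequency: 4

4


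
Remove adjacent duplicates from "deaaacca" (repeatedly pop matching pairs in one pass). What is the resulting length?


Input: deaaacca
Stack-based adjacent duplicate removal:
  Read 'd': push. Stack: d
  Read 'e': push. Stack: de
  Read 'a': push. Stack: dea
  Read 'a': matches stack top 'a' => pop. Stack: de
  Read 'a': push. Stack: dea
  Read 'c': push. Stack: deac
  Read 'c': matches stack top 'c' => pop. Stack: dea
  Read 'a': matches stack top 'a' => pop. Stack: de
Final stack: "de" (length 2)

2


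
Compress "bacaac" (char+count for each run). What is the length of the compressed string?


Input: bacaac
Runs:
  'b' x 1 => "b1"
  'a' x 1 => "a1"
  'c' x 1 => "c1"
  'a' x 2 => "a2"
  'c' x 1 => "c1"
Compressed: "b1a1c1a2c1"
Compressed length: 10

10


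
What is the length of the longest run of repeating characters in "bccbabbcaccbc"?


Input: "bccbabbcaccbc"
Scanning for longest run:
  Position 1 ('c'): new char, reset run to 1
  Position 2 ('c'): continues run of 'c', length=2
  Position 3 ('b'): new char, reset run to 1
  Position 4 ('a'): new char, reset run to 1
  Position 5 ('b'): new char, reset run to 1
  Position 6 ('b'): continues run of 'b', length=2
  Position 7 ('c'): new char, reset run to 1
  Position 8 ('a'): new char, reset run to 1
  Position 9 ('c'): new char, reset run to 1
  Position 10 ('c'): continues run of 'c', length=2
  Position 11 ('b'): new char, reset run to 1
  Position 12 ('c'): new char, reset run to 1
Longest run: 'c' with length 2

2


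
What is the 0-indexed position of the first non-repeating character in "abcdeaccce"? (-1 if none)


Input: abcdeaccce
Character frequencies:
  'a': 2
  'b': 1
  'c': 4
  'd': 1
  'e': 2
Scanning left to right for freq == 1:
  Position 0 ('a'): freq=2, skip
  Position 1 ('b'): unique! => answer = 1

1


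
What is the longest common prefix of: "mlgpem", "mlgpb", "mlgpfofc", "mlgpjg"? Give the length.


Words: mlgpem, mlgpb, mlgpfofc, mlgpjg
  Position 0: all 'm' => match
  Position 1: all 'l' => match
  Position 2: all 'g' => match
  Position 3: all 'p' => match
  Position 4: ('e', 'b', 'f', 'j') => mismatch, stop
LCP = "mlgp" (length 4)

4


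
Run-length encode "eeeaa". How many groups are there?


Input: eeeaa
Scanning for consecutive runs:
  Group 1: 'e' x 3 (positions 0-2)
  Group 2: 'a' x 2 (positions 3-4)
Total groups: 2

2


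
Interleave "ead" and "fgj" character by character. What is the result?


Interleaving "ead" and "fgj":
  Position 0: 'e' from first, 'f' from second => "ef"
  Position 1: 'a' from first, 'g' from second => "ag"
  Position 2: 'd' from first, 'j' from second => "dj"
Result: efagdj

efagdj


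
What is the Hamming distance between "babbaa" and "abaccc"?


Comparing "babbaa" and "abaccc" position by position:
  Position 0: 'b' vs 'a' => differ
  Position 1: 'a' vs 'b' => differ
  Position 2: 'b' vs 'a' => differ
  Position 3: 'b' vs 'c' => differ
  Position 4: 'a' vs 'c' => differ
  Position 5: 'a' vs 'c' => differ
Total differences (Hamming distance): 6

6


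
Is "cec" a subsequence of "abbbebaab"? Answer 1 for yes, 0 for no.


Check if "cec" is a subsequence of "abbbebaab"
Greedy scan:
  Position 0 ('a'): no match needed
  Position 1 ('b'): no match needed
  Position 2 ('b'): no match needed
  Position 3 ('b'): no match needed
  Position 4 ('e'): no match needed
  Position 5 ('b'): no match needed
  Position 6 ('a'): no match needed
  Position 7 ('a'): no match needed
  Position 8 ('b'): no match needed
Only matched 0/3 characters => not a subsequence

0
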